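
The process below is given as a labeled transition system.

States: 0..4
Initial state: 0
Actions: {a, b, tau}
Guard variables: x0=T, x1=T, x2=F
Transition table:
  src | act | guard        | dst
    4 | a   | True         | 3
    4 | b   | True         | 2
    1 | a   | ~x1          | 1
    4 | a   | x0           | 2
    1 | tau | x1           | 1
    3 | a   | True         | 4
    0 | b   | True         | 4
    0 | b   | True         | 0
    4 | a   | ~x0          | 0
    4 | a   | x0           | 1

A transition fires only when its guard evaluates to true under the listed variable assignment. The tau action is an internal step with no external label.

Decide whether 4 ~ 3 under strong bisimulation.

Compute ~ classes (split until stable):
  π0 = {{0,1,2,3,4}}
  π1 = {{0},{1},{2},{3},{4}}
stable after 2 split(s): 5 block(s)
[4]={4}  [3]={3}

Answer: NOT BISIMILAR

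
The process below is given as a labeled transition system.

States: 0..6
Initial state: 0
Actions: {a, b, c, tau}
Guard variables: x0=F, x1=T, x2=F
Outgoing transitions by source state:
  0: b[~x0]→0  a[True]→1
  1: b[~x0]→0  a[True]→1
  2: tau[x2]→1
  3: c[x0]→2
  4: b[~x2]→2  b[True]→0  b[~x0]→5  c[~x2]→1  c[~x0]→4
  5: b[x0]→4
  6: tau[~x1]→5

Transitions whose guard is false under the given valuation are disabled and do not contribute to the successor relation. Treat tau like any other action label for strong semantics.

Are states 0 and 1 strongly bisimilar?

Answer: BISIMILAR

Working:
Compute ~ classes (split until stable):
  P[0] = {{0,1,2,3,4,5,6}}
  P[1] = {{0,1},{2,3,5,6},{4}}
stable after 2 split(s): 3 block(s)
class of 0: {0,1}; class of 1: {0,1}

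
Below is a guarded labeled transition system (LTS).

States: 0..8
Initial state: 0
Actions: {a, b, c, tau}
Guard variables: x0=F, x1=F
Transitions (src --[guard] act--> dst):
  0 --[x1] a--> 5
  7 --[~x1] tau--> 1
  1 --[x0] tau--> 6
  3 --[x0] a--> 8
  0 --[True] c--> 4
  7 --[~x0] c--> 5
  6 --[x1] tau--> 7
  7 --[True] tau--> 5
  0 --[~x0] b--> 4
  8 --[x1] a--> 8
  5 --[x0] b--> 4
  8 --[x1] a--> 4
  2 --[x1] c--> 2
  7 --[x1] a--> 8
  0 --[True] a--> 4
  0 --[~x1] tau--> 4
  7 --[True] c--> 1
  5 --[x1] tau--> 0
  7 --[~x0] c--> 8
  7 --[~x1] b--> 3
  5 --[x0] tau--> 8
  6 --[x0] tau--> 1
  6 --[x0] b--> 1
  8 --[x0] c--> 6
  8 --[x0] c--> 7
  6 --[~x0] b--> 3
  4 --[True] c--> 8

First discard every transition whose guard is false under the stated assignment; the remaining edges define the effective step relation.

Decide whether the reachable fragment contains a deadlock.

Reachable = {0,4,8}
  0: a→4  b→4  c→4  tau→4  [deg 4]
  4: c→8  [deg 1]
  8: ∅  [no exit]
Path to 8: c·c

Answer: DEADLOCK at state 8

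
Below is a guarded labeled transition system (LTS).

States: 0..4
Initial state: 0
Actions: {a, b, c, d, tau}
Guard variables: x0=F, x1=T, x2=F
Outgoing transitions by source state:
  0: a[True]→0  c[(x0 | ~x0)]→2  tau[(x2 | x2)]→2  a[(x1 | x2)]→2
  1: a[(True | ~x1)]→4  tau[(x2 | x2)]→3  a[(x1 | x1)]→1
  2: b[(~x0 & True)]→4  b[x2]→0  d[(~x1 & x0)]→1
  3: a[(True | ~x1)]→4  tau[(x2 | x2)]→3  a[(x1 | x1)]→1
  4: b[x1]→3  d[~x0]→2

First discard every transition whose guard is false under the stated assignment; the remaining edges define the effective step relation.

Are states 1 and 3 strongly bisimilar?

Bisimulation quotient by refinement:
  π0 = {{0,1,2,3,4}}
  π1 = {{0},{1,3},{2},{4}}
Fixed point at round 2; 4 class(es).
1∈{1,3}, 3∈{1,3}

Answer: BISIMILAR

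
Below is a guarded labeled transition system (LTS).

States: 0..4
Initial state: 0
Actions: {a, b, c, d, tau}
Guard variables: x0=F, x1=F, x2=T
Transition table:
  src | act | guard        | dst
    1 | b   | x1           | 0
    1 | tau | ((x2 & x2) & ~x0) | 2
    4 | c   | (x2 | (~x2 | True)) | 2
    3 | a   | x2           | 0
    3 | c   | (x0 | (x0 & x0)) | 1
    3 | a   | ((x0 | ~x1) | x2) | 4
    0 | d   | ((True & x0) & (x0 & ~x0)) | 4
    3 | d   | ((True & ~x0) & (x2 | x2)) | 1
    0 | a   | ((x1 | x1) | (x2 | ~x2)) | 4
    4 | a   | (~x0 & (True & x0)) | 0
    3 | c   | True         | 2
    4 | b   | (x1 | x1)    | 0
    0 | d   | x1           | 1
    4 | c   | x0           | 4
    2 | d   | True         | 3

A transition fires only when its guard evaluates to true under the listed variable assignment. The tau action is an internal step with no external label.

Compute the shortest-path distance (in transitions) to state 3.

Layered search for 3:
  Layer 0: {0}
  Layer 1: {4}
  Layer 2: {2}
  Layer 3: {3}
depth(3)=3, e.g. a·c·d

Answer: 3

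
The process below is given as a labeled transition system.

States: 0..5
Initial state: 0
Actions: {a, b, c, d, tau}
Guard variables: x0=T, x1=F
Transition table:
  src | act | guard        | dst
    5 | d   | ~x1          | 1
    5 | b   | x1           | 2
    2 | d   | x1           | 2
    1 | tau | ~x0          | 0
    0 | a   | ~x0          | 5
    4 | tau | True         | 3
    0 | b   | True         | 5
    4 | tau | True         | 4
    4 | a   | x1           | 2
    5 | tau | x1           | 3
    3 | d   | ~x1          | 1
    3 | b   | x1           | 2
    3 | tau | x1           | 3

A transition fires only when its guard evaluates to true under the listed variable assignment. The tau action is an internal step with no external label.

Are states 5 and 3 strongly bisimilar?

Refine partition for ~:
  P[0] = {{0,1,2,3,4,5}}
  P[1] = {{0},{1,2},{3,5},{4}}
4 equivalence class(es) (converged in 2)
5∈{3,5}, 3∈{3,5}

Answer: BISIMILAR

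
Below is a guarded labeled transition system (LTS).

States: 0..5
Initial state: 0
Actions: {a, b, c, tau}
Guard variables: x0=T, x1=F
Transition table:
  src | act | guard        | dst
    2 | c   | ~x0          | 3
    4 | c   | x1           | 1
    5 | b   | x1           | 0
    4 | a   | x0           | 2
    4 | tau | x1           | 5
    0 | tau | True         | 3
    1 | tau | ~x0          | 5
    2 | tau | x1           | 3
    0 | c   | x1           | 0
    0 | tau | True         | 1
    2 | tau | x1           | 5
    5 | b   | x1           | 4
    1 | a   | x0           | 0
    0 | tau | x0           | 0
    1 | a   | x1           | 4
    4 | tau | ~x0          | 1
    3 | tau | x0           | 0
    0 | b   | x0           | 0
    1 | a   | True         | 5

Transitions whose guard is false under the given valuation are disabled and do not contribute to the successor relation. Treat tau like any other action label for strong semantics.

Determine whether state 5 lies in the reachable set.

After dropping false guards: 8 live edges.
depth 0: {0}
depth 1: {1,3}  cumulative {0,1,3}
depth 2: {5}  cumulative {0,1,3,5}
Reach set: {0,1,3,5}
witness 5: tau·a

Answer: REACHABLE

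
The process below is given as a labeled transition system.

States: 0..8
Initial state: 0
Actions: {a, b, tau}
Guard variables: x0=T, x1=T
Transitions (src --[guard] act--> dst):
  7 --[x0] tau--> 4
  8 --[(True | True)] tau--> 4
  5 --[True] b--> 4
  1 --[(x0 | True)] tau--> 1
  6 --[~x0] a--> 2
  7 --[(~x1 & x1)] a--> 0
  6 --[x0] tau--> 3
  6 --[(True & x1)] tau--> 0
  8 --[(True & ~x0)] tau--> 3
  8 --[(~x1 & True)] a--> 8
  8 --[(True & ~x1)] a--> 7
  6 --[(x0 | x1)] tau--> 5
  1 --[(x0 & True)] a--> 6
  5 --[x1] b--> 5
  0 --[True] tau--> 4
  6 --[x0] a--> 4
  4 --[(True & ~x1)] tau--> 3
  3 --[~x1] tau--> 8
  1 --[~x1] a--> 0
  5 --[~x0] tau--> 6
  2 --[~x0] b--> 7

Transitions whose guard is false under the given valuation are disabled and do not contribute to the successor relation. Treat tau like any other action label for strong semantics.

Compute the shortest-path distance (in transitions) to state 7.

Layered search for 7:
  depth 0: {0}
  depth 1: {4}
7 never appears.

Answer: UNREACHABLE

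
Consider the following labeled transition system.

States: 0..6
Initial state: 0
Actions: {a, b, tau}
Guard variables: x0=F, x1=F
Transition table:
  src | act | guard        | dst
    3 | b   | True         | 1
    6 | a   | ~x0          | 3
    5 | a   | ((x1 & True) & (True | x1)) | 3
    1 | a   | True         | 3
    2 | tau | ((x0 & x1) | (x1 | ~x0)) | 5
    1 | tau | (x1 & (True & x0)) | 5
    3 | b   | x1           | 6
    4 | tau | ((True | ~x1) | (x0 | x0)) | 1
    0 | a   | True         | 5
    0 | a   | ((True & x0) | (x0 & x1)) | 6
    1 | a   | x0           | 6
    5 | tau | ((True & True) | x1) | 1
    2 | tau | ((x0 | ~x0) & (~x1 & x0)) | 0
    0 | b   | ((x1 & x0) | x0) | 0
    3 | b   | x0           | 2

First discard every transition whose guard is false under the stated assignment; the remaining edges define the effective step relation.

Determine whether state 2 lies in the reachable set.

7 transition(s) survive guard evaluation.
Layer 0: {0}
Layer 1: {5}  total {0,5}
Layer 2: {1}  total {0,1,5}
Layer 3: {3}  total {0,1,3,5}
R = {0,1,3,5}

Answer: UNREACHABLE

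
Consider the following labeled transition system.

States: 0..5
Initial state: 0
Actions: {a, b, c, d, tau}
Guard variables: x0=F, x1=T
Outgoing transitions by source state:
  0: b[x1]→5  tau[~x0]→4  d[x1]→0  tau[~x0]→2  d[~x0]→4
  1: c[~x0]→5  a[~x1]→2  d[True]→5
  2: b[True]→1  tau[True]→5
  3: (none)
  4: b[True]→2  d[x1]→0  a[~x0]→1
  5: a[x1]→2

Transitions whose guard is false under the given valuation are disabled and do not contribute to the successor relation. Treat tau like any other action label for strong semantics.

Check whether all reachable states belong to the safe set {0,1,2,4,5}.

Answer: INVARIANT HOLDS

Trace:
Inv-set: {0,1,2,4,5}
Reach set: {0,1,2,4,5}
  0: ✓
  1: ✓
  2: ✓
  4: ✓
  5: ✓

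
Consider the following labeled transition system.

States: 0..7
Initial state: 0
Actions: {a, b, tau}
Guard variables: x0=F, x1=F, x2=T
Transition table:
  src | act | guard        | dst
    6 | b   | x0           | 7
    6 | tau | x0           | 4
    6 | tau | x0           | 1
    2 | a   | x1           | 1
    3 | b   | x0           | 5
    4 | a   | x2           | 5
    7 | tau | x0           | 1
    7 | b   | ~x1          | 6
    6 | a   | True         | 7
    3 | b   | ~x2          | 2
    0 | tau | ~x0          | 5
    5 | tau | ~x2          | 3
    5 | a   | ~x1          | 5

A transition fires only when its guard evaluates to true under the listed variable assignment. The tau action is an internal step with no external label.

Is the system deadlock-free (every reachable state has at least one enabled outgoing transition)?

Reach set: {0,5}
  0: tau→5  [1 exit(s)]
  5: a→5  [1 exit(s)]

Answer: DEADLOCK-FREE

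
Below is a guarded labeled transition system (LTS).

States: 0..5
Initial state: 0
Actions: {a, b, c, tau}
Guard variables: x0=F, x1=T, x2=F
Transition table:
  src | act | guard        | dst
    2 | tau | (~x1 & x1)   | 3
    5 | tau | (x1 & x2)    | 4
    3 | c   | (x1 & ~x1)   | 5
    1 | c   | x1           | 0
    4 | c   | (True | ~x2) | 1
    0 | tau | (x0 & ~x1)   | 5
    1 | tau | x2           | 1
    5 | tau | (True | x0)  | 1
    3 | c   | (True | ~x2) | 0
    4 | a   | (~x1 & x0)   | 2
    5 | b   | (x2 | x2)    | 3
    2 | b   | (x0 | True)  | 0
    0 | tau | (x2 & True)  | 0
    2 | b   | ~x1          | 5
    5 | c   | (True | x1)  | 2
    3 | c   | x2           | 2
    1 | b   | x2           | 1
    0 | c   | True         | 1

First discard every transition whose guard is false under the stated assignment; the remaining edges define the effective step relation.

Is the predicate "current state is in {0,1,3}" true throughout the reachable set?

Allowed set {0,1,3}
Reach set: {0,1}
  0: safe
  1: safe

Answer: INVARIANT HOLDS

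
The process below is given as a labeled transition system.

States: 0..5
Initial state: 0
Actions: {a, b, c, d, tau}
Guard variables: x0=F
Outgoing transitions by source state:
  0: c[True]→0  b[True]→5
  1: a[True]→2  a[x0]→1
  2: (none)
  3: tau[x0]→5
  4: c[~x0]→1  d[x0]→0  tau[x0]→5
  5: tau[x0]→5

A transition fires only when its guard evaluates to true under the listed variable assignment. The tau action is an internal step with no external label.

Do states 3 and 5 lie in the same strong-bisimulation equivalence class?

Answer: BISIMILAR

Trace:
Compute ~ classes (split until stable):
  P[0] = {{0,1,2,3,4,5}}
  P[1] = {{0},{1},{2,3,5},{4}}
Fixed point at round 2; 4 class(es).
class of 3: {2,3,5}; class of 5: {2,3,5}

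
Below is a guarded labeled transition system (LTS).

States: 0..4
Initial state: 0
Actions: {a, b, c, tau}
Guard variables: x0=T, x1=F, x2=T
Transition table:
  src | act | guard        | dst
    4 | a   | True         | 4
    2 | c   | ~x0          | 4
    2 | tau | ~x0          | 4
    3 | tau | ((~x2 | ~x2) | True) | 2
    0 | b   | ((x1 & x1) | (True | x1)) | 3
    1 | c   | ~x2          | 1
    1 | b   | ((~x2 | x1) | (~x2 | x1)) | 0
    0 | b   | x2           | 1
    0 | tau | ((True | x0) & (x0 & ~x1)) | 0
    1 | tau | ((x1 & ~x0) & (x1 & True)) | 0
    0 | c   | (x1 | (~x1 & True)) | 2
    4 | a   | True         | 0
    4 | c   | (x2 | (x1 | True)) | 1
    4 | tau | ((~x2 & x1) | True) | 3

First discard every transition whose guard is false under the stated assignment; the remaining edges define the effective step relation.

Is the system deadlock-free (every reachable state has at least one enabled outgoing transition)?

Reach set: {0,1,2,3}
  0: b→1  b→3  c→2  tau→0  [4 out]
  1: ∅  [deadlock]
  2: ∅  [deadlock]
  3: tau→2  [1 out]
Path to 1: b

Answer: DEADLOCK at state 1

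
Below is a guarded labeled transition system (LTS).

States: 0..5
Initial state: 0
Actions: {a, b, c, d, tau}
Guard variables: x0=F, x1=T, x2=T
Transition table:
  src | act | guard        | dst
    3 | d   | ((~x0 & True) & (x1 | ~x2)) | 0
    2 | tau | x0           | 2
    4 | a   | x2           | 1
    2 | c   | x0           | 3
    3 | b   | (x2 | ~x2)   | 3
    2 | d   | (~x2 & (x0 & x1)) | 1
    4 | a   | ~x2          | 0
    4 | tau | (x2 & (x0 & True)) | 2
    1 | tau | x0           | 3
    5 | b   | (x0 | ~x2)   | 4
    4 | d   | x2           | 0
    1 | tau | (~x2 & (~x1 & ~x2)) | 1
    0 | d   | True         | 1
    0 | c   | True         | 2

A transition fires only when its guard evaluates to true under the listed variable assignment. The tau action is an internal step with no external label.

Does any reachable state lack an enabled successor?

Reach set: {0,1,2}
  0: c→2  d→1  [2 exit(s)]
  1: ∅  [deadlock]
  2: ∅  [deadlock]
Path to 1: d

Answer: DEADLOCK at state 1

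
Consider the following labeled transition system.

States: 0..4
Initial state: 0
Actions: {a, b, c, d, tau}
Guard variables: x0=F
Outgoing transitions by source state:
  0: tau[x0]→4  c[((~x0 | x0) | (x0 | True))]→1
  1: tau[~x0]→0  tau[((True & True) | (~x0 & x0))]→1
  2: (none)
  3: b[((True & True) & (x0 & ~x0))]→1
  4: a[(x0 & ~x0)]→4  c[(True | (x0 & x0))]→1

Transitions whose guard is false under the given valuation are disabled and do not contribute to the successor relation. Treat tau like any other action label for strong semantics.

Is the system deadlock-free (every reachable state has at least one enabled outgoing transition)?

Answer: DEADLOCK-FREE

Trace:
Reach set: {0,1}
  0: c→1  [1 exit(s)]
  1: tau→0  tau→1  [2 exit(s)]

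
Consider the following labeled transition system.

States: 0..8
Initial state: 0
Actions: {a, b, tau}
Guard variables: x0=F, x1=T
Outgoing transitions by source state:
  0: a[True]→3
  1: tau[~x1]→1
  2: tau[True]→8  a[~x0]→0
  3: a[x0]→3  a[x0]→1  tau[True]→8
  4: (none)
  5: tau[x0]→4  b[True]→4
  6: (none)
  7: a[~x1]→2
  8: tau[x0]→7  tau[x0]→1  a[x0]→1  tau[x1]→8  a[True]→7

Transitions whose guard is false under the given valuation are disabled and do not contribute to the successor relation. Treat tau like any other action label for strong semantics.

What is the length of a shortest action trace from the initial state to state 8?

Answer: 2

Working:
Layered search for 8:
  depth 0: {0}
  depth 1: {3}
  depth 2: {8}
first hit 8 at d=2 via a·tau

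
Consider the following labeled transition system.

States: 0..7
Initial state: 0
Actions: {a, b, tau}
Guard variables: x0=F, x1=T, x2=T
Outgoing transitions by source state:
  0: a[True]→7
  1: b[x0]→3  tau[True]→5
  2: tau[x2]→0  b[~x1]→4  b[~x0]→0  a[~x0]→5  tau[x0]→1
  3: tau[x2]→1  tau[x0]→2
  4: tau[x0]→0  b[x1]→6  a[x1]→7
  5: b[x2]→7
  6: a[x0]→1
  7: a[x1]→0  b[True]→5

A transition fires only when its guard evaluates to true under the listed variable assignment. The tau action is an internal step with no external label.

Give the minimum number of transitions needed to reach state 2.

Answer: UNREACHABLE

Analysis:
Layered search for 2:
  Layer 0: {0}
  Layer 1: {7}
  Layer 2: {5}
2 never appears.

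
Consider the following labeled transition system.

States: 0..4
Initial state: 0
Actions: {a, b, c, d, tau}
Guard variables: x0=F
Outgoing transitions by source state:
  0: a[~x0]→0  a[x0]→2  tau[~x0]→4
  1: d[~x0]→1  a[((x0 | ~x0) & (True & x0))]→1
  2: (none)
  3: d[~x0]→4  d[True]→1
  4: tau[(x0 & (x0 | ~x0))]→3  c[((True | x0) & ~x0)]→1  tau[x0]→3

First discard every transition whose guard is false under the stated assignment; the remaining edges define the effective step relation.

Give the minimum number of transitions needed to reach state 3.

Answer: UNREACHABLE

Working:
Layered search for 3:
  L0 = {0}
  L1 = {4}
  L2 = {1}
3 never appears.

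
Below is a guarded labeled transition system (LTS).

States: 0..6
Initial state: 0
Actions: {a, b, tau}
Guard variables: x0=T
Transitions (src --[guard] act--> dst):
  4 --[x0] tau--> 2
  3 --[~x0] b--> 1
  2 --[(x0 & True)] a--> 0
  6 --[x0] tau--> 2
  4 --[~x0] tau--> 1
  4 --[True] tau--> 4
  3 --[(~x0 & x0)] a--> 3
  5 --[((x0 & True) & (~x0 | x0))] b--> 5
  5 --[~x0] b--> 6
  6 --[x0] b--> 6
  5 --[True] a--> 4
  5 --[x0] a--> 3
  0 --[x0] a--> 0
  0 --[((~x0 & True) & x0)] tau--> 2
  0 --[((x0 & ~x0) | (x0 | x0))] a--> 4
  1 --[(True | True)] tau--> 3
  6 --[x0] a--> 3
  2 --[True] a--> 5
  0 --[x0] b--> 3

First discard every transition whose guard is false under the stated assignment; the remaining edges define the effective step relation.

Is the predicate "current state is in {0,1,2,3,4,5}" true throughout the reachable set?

Inv-set: {0,1,2,3,4,5}
Reachable = {0,2,3,4,5}
  0: ok
  2: ok
  3: ok
  4: ok
  5: ok

Answer: INVARIANT HOLDS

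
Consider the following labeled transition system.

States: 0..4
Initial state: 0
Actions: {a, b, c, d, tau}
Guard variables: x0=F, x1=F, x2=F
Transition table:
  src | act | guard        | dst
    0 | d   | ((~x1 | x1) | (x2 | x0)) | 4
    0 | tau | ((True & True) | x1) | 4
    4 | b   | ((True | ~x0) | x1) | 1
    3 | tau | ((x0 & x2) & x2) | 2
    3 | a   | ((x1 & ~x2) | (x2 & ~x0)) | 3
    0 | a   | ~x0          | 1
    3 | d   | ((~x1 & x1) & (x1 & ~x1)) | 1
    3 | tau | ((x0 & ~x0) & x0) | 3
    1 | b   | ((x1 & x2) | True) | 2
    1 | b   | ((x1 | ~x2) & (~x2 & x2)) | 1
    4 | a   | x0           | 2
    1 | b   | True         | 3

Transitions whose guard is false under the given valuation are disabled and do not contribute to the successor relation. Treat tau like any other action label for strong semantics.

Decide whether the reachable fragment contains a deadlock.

Reach set: {0,1,2,3,4}
  0: a→1  d→4  tau→4  [3 exit(s)]
  1: b→2  b→3  [2 exit(s)]
  2: ∅  [no exit]
  3: ∅  [no exit]
  4: b→1  [1 exit(s)]
witness 2: a·b

Answer: DEADLOCK at state 2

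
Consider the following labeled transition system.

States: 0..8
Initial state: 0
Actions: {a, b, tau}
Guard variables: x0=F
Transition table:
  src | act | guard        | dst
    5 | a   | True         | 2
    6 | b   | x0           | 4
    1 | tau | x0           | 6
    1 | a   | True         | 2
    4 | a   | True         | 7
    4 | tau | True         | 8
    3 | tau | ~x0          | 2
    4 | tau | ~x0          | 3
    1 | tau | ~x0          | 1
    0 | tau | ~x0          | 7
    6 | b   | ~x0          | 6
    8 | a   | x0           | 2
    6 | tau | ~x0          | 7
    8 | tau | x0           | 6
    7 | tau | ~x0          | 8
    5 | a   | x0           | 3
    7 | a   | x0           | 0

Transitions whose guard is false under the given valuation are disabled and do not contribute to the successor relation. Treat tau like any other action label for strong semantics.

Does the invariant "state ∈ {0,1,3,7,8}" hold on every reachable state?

Allowed set {0,1,3,7,8}
R = {0,7,8}
  0: safe
  7: safe
  8: safe

Answer: INVARIANT HOLDS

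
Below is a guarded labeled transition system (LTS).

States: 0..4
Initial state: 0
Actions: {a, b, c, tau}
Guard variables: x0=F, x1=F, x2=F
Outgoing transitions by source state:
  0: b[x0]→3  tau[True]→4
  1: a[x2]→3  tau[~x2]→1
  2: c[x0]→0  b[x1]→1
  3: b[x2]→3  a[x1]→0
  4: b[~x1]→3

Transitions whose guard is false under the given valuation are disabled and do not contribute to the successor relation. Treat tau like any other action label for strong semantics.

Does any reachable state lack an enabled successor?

Reach set: {0,3,4}
  0: tau→4  [deg 1]
  3: ∅  [no exit]
  4: b→3  [deg 1]
witness 3: tau·b

Answer: DEADLOCK at state 3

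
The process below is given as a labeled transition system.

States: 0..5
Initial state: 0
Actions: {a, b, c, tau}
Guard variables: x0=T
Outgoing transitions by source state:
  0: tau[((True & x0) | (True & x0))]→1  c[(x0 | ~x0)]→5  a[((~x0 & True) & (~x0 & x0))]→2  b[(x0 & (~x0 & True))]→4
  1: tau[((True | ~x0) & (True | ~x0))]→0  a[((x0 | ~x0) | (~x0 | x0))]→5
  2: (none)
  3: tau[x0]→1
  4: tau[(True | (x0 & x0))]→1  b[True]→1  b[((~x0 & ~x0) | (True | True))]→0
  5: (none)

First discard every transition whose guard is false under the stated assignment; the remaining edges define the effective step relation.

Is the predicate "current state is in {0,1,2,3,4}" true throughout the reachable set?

Answer: INVARIANT VIOLATED at state 5

Trace:
Allowed set {0,1,2,3,4}
Reach set: {0,1,5}
  0: safe
  1: safe
  5: VIOLATES
reach 5 via c — violates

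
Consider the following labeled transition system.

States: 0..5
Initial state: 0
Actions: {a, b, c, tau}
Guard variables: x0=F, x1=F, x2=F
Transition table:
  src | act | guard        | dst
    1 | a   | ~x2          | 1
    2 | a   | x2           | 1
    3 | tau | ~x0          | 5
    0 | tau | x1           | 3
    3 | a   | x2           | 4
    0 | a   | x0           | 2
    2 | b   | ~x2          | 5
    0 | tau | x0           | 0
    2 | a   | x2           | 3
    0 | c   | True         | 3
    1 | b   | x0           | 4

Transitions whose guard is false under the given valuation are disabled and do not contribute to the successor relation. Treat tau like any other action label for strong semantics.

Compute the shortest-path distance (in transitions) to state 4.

Breadth-first toward 4:
  depth 0: {0}
  depth 1: {3}
  depth 2: {5}
4 never appears.

Answer: UNREACHABLE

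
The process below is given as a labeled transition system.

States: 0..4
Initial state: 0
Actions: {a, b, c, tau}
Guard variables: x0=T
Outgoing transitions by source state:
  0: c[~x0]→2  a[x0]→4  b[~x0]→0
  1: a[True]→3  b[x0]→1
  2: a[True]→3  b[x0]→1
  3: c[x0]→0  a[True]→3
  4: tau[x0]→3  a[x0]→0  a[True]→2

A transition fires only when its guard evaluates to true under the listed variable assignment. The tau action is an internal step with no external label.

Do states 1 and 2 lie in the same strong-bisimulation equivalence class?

Answer: BISIMILAR

Working:
Refine partition for ~:
  π0 = {{0,1,2,3,4}}
  π1 = {{0},{1,2},{3},{4}}
4 equivalence class(es) (converged in 2)
1∈{1,2}, 2∈{1,2}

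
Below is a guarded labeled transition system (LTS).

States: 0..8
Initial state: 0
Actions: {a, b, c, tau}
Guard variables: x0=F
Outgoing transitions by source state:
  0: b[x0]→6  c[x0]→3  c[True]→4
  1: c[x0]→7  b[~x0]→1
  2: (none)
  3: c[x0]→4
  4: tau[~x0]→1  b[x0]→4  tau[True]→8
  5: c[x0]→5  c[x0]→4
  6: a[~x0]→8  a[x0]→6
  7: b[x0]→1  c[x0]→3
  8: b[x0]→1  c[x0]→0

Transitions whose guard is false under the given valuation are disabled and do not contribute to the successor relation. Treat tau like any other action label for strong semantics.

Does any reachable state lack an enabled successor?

Reachable = {0,1,4,8}
  0: c→4  [1 exit(s)]
  1: b→1  [1 exit(s)]
  4: tau→1  tau→8  [2 exit(s)]
  8: ∅  [STUCK]
trace reaching 8: c·tau

Answer: DEADLOCK at state 8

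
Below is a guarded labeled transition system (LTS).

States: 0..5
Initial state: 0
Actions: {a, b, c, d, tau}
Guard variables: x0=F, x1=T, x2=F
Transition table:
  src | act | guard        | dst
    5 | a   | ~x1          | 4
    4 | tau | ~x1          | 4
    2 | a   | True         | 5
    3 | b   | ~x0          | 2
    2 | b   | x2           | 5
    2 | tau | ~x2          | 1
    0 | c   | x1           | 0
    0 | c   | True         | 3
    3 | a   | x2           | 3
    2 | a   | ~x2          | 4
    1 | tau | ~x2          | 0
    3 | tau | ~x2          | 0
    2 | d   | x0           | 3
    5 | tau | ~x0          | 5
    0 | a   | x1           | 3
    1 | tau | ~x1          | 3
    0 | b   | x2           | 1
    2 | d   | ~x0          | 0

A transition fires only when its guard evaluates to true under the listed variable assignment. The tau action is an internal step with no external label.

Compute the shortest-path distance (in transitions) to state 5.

Answer: 3

Working:
Layered search for 5:
  Layer 0: {0}
  Layer 1: {3}
  Layer 2: {2}
  Layer 3: {1,4,5}
5 enters at depth 3; path a·b·a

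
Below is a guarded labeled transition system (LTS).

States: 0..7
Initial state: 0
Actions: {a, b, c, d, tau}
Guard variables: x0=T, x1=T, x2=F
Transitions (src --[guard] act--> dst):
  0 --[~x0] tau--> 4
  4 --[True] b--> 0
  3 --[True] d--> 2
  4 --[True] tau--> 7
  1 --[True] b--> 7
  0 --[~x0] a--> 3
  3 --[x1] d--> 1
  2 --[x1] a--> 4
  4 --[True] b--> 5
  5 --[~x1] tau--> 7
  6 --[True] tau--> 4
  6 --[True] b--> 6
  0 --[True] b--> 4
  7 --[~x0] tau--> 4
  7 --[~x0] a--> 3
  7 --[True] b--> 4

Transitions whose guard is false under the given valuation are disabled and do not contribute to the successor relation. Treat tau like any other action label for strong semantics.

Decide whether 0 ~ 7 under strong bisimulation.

Answer: BISIMILAR

Trace:
Bisimulation quotient by refinement:
  π0 = {{0,1,2,3,4,5,6,7}}
  π1 = {{0,1,7},{2},{3},{4,6},{5}}
  π2 = {{0,7},{1},{2},{3},{4},{5},{6}}
Fixed point at round 3; 7 class(es).
0∈{0,7}, 7∈{0,7}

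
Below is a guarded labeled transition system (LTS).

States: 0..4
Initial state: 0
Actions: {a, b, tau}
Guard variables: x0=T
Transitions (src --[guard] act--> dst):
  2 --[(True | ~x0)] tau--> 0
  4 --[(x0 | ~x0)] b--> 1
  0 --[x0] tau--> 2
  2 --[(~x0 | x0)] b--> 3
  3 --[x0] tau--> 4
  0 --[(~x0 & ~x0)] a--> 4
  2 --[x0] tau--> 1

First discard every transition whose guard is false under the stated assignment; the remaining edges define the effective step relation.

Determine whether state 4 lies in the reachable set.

After dropping false guards: 6 live edges.
Layer 0: {0}
Layer 1: {2}  cumulative {0,2}
Layer 2: {1,3}  cumulative {0,1,2,3}
Layer 3: {4}  cumulative {0,1,2,3,4}
Reach set: {0,1,2,3,4}
Path to 4: tau·b·tau

Answer: REACHABLE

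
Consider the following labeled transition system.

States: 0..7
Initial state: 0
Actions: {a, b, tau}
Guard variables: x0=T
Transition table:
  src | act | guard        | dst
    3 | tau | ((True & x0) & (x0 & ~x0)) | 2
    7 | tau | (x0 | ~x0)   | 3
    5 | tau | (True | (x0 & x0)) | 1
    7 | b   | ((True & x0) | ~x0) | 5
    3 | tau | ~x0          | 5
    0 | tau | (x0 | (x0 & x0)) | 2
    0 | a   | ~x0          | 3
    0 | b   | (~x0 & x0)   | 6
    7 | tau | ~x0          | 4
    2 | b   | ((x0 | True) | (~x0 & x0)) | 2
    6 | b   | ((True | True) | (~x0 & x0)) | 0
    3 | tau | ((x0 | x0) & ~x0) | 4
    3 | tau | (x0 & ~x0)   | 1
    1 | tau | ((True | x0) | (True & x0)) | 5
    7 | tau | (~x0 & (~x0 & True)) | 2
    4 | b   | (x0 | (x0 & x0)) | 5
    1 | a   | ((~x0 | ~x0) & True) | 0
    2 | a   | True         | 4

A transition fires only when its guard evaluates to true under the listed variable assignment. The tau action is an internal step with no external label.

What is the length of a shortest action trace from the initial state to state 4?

Answer: 2

Working:
Breadth-first toward 4:
  L0 = {0}
  L1 = {2}
  L2 = {4}
first hit 4 at d=2 via tau·a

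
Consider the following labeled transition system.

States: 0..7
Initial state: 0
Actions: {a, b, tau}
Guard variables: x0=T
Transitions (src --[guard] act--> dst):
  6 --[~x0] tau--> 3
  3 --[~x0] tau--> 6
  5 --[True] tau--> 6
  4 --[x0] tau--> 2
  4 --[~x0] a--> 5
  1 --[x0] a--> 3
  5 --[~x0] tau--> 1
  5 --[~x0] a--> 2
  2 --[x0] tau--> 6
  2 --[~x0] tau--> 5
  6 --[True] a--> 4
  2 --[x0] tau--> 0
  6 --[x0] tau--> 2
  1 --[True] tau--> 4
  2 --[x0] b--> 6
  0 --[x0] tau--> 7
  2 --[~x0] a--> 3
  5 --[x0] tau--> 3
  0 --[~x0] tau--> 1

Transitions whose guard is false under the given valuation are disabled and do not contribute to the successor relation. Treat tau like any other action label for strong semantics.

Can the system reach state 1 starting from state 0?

Answer: UNREACHABLE

Analysis:
After dropping false guards: 11 live edges.
L0 = {0}
L1 = {7}  cumulative {0,7}
Reach set: {0,7}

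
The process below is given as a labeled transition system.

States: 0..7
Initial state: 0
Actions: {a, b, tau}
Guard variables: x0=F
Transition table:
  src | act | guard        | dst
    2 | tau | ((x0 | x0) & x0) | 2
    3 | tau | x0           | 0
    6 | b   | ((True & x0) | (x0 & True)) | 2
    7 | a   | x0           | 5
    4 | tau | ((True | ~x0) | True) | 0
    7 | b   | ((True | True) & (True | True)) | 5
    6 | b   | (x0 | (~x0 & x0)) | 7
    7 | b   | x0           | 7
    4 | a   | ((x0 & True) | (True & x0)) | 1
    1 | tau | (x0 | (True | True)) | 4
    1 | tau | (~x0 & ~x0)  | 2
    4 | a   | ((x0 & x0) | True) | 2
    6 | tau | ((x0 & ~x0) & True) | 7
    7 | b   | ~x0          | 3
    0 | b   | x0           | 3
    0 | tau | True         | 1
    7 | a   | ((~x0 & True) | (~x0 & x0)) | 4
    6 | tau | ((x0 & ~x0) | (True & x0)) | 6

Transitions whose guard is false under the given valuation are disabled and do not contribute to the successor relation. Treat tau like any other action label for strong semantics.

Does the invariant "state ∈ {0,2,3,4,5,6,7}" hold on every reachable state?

Safe = {0,2,3,4,5,6,7}
Reachable = {0,1,2,4}
  0: ok
  1: VIOLATES
  2: ok
  4: ok
counterexample path to 1: tau

Answer: INVARIANT VIOLATED at state 1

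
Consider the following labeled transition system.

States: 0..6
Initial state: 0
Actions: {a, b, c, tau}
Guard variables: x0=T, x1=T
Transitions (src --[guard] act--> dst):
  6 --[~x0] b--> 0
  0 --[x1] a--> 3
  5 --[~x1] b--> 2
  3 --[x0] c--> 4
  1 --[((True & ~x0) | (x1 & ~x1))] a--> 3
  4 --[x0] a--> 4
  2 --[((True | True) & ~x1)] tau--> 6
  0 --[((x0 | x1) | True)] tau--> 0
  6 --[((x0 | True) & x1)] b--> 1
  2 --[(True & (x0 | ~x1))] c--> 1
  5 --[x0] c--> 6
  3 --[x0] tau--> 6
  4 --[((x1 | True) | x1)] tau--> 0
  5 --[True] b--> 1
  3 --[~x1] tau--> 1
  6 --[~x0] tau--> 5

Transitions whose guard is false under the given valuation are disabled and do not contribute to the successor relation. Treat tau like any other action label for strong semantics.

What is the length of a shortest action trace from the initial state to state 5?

Breadth-first toward 5:
  L0 = {0}
  L1 = {3}
  L2 = {4,6}
  L3 = {1}
5 never appears.

Answer: UNREACHABLE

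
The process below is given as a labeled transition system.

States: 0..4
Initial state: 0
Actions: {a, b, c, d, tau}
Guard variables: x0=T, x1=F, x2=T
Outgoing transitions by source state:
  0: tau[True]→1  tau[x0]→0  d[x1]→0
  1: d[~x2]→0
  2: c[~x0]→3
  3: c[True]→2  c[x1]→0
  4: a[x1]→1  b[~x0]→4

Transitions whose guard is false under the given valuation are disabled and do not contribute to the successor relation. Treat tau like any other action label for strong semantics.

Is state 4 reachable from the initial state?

Answer: UNREACHABLE

Analysis:
Guard filter leaves 3 enabled edge(s).
depth 0: {0}
depth 1: {1}  total {0,1}
R = {0,1}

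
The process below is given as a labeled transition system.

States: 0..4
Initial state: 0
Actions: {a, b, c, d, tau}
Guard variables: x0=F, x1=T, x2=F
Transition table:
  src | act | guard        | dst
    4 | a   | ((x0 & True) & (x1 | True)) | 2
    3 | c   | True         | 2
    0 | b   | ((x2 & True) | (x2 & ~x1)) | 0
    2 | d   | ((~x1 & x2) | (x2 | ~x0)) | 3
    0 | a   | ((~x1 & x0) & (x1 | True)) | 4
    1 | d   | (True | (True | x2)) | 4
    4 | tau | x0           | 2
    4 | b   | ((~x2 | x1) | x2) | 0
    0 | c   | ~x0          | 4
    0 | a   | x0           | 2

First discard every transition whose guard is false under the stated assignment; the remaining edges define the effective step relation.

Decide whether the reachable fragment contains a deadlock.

Reachable = {0,4}
  0: c→4  [1 out]
  4: b→0  [1 out]

Answer: DEADLOCK-FREE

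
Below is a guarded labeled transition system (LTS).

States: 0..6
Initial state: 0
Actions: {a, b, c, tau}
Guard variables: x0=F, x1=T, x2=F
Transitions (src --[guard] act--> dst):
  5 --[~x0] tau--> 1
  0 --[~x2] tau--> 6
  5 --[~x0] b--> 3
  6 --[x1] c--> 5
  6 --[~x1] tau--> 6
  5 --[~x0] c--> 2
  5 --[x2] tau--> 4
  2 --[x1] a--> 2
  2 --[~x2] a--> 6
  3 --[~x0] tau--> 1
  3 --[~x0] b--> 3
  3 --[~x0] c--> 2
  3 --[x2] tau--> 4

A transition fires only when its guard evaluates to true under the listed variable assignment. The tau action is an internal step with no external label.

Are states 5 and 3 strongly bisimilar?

Compute ~ classes (split until stable):
  P[0] = {{0,1,2,3,4,5,6}}
  P[1] = {{0},{1,4},{2},{3,5},{6}}
Fixed point at round 2; 5 class(es).
class of 5: {3,5}; class of 3: {3,5}

Answer: BISIMILAR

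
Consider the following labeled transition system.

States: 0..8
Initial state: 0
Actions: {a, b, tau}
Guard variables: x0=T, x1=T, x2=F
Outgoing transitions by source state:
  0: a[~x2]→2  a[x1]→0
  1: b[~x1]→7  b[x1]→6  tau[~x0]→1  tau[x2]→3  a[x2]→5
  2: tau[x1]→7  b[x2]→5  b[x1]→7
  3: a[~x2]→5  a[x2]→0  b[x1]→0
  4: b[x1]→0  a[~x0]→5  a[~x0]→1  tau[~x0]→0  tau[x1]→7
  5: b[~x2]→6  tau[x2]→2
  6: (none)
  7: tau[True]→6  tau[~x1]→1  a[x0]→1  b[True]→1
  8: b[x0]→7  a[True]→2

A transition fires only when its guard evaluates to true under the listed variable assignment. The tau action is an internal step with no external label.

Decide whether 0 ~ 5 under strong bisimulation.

Answer: NOT BISIMILAR

Trace:
Bisimulation quotient by refinement:
  P[0] = {{0,1,2,3,4,5,6,7,8}}
  P[1] = {{0},{1,5},{2,4},{3,8},{6},{7}}
  P[2] = {{0},{1,5},{2},{3},{4},{6},{7},{8}}
stable after 3 split(s): 8 block(s)
0∈{0}, 5∈{1,5}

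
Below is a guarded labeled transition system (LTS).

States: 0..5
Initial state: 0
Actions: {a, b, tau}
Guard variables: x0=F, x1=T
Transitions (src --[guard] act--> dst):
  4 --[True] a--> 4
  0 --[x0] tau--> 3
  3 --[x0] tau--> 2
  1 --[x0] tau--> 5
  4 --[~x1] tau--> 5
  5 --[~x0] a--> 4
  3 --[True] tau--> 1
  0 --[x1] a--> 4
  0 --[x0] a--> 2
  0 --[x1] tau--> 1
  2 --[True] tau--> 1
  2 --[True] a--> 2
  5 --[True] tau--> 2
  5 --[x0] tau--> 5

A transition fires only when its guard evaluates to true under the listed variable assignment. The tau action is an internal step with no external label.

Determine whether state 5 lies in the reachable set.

8 transition(s) survive guard evaluation.
Layer 0: {0}
Layer 1: {1,4}  now seen {0,1,4}
Reachable = {0,1,4}

Answer: UNREACHABLE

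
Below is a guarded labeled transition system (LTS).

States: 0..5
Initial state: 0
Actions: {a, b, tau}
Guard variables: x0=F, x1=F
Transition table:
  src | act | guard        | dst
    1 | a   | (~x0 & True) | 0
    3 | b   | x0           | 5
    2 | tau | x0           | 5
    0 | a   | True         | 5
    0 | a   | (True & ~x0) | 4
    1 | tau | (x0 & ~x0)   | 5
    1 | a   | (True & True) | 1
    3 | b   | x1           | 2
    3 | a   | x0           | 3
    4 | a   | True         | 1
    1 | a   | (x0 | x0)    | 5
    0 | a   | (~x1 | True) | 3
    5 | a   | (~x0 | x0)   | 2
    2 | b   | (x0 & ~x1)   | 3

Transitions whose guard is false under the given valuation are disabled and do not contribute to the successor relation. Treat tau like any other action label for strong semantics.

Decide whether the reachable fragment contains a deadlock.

Reachable = {0,1,2,3,4,5}
  0: a→3  a→4  a→5  [deg 3]
  1: a→0  a→1  [deg 2]
  2: ∅  [no exit]
  3: ∅  [no exit]
  4: a→1  [deg 1]
  5: a→2  [deg 1]
witness 2: a·a

Answer: DEADLOCK at state 2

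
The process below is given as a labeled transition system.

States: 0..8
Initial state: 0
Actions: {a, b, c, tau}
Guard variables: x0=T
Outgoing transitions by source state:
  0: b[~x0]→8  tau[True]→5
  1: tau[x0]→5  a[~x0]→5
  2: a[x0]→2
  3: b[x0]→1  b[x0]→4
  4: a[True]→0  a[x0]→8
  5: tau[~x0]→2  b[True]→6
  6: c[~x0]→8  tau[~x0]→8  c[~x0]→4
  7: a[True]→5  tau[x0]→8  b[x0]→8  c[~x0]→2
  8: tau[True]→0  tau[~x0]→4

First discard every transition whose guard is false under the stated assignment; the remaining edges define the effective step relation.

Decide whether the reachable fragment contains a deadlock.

Answer: DEADLOCK at state 6

Trace:
R = {0,5,6}
  0: tau→5  [1 exit(s)]
  5: b→6  [1 exit(s)]
  6: ∅  [STUCK]
witness 6: tau·b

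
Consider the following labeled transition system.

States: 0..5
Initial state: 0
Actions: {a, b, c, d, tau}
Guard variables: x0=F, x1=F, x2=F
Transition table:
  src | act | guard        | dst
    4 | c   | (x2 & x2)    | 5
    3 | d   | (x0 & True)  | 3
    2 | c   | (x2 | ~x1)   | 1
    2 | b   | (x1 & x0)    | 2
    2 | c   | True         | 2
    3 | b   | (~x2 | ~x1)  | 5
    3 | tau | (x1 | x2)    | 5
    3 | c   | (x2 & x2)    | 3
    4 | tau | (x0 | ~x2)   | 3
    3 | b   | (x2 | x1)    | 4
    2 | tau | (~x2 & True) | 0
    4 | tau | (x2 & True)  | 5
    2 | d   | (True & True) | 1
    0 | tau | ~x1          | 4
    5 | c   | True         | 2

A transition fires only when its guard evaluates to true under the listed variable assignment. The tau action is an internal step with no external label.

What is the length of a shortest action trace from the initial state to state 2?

Layered search for 2:
  L0 = {0}
  L1 = {4}
  L2 = {3}
  L3 = {5}
  L4 = {2}
2 enters at depth 4; path tau·tau·b·c

Answer: 4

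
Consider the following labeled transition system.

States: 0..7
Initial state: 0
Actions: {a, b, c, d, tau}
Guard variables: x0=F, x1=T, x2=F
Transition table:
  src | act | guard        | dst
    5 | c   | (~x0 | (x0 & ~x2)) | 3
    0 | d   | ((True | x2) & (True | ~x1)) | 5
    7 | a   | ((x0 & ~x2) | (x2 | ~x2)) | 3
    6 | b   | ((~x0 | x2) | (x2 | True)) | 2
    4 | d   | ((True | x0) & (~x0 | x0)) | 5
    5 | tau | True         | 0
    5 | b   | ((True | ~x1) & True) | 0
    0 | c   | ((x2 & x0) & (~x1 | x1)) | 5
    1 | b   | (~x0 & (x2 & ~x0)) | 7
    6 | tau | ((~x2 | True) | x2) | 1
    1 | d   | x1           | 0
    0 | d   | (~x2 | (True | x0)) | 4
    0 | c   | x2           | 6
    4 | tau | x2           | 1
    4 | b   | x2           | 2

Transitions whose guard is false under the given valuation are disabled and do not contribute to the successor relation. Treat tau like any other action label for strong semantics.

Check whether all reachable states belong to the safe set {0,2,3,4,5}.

Safe = {0,2,3,4,5}
Reachable = {0,3,4,5}
  0: ok
  3: ok
  4: ok
  5: ok

Answer: INVARIANT HOLDS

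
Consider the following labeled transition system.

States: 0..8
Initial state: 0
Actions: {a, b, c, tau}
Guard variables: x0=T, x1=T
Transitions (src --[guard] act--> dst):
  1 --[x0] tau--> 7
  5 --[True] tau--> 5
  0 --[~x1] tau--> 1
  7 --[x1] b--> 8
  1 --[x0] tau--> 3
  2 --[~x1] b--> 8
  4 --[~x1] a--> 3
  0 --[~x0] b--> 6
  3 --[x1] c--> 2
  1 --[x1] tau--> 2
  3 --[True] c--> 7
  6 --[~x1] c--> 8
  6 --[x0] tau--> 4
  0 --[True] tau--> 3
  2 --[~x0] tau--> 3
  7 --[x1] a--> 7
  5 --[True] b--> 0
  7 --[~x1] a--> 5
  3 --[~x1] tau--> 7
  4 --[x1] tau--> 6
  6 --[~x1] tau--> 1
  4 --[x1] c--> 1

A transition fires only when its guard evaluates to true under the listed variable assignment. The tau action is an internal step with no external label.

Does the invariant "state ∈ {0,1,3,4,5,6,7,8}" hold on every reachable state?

Answer: INVARIANT VIOLATED at state 2

Analysis:
Safe = {0,1,3,4,5,6,7,8}
Reach set: {0,2,3,7,8}
  0: ok
  2: outside
  3: ok
  7: ok
  8: ok
counterexample path to 2: tau·c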